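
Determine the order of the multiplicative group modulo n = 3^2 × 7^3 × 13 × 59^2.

72436896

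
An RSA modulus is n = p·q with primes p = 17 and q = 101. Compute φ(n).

φ(1717) = 1717 · (1 − 1/17) · (1 − 1/101)
       = 1717 · 1600/1717 = 1600.

1600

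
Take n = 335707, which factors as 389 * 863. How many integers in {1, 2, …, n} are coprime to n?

334456

φ(335707) = 335707 · (1 − 1/389) · (1 − 1/863)
       = 335707 · 334456/335707 = 334456.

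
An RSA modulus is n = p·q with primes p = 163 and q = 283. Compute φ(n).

45684

φ(n) = (p − 1)(q − 1) = (163−1)(283−1) = 162·282 = 45684.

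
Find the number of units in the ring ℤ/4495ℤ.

3360

4495 = 5 · 29 · 31.
φ(4495) = 4495 · (1 − 1/5) · (1 − 1/29) · (1 − 1/31)
       = 4495 · 3360/4495 = 3360.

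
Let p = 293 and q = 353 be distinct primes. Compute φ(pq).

102784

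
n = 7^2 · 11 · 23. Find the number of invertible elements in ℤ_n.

9240

φ(12397) = 12397 · (1 − 1/7) · (1 − 1/11) · (1 − 1/23)
       = 12397 · 1320/1771 = 9240.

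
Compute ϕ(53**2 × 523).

φ(1469107) = 1469107 · (1 − 1/53) · (1 − 1/523)
       = 1469107 · 27144/27719 = 1438632.

1438632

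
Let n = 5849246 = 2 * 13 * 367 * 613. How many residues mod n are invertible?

φ(2) = 2 − 1 = 1.
φ(13) = 13 − 1 = 12.
φ(367) = 367 − 1 = 366.
φ(613) = 613 − 1 = 612.
Multiply: 1 · 12 · 366 · 612 = 2687904.

2687904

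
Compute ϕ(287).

240

First factor: 287 = 7 × 41.
φ(7) = 7 − 1 = 6.
φ(41) = 41 − 1 = 40.
Multiply: 6 · 40 = 240.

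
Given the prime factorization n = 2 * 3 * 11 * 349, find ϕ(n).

6960

φ(23034) = 23034 · (1 − 1/2) · (1 − 1/3) · (1 − 1/11) · (1 − 1/349)
       = 23034 · 6960/23034 = 6960.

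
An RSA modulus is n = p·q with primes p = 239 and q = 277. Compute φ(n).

φ(239) = 239 − 1 = 238.
φ(277) = 277 − 1 = 276.
Multiply: 238 · 276 = 65688.

65688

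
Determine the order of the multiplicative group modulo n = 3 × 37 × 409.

φ(45399) = 45399 · (1 − 1/3) · (1 − 1/37) · (1 − 1/409)
       = 45399 · 29376/45399 = 29376.

29376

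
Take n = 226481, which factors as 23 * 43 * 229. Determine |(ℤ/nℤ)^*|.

φ(226481) = 226481 · (1 − 1/23) · (1 − 1/43) · (1 − 1/229)
       = 226481 · 210672/226481 = 210672.

210672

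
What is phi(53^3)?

146068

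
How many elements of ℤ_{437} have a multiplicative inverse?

396

437 = 19 · 23.
φ(437) = 437 · (1 − 1/19) · (1 − 1/23)
       = 437 · 396/437 = 396.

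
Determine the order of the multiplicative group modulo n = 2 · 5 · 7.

24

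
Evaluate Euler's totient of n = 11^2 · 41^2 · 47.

φ(11^2) = 11^2 − 11^1 = 121 − 11 = 110.
φ(41^2) = 41^1·(41−1) = 41·40 = 1640.
φ(47) = 47 − 1 = 46.
φ(9559847) = 110 × 1640 × 46 = 8298400.

8298400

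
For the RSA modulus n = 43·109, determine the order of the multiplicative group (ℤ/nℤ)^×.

φ(43) = 43 − 1 = 42.
φ(109) = 109 − 1 = 108.
Since φ is multiplicative, φ(4687) = 42 · 108 = 4536.

4536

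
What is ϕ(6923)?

5544

Factor 6923: 6923 = 7 * 23 * 43.
φ(7) = 7 − 1 = 6.
φ(23) = 23 − 1 = 22.
φ(43) = 43 − 1 = 42.
φ(6923) = 6 × 22 × 42 = 5544.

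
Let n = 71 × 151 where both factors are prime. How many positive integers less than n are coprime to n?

φ(10721) = 10721 · (1 − 1/71) · (1 − 1/151)
       = 10721 · 10500/10721 = 10500.

10500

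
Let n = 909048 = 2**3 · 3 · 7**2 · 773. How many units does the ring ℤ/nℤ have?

φ(909048) = 909048 · (1 − 1/2) · (1 − 1/3) · (1 − 1/7) · (1 − 1/773)
       = 909048 · 9264/32466 = 259392.

259392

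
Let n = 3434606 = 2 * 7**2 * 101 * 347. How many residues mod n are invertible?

φ(2) = 2 − 1 = 1.
φ(7^2) = 7^2 − 7^1 = 49 − 7 = 42.
φ(101) = 101 − 1 = 100.
φ(347) = 347 − 1 = 346.
φ(3434606) = 1 × 42 × 100 × 346 = 1453200.

1453200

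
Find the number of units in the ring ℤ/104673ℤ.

First factor: 104673 = 3 * 23 * 37 * 41.
φ(104673) = 104673 · (1 − 1/3) · (1 − 1/23) · (1 − 1/37) · (1 − 1/41)
       = 104673 · 63360/104673 = 63360.

63360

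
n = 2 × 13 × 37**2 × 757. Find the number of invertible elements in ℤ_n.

φ(26944658) = 26944658 · (1 − 1/2) · (1 − 1/13) · (1 − 1/37) · (1 − 1/757)
       = 26944658 · 326592/728234 = 12083904.

12083904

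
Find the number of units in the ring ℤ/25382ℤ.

First factor: 25382 = 2 · 7**3 · 37.
φ(25382) = 25382 · (1 − 1/2) · (1 − 1/7) · (1 − 1/37)
       = 25382 · 216/518 = 10584.

10584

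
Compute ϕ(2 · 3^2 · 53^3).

876408

φ(2) = 2 − 1 = 1.
φ(3^2) = 3^2 − 3^1 = 9 − 3 = 6.
φ(53^3) = 53^3 − 53^2 = 148877 − 2809 = 146068.
Since φ is multiplicative, φ(2679786) = 1 · 6 · 146068 = 876408.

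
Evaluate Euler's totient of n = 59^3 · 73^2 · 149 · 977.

φ(159324508462943) = 159324508462943 · (1 − 1/59) · (1 − 1/73) · (1 − 1/149) · (1 − 1/977)
       = 159324508462943 · 603214848/626982911 = 153284734669824.

153284734669824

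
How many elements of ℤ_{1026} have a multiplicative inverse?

324

First factor: 1026 = 2 · 3^3 · 19.
φ(1026) = 1026 · (1 − 1/2) · (1 − 1/3) · (1 − 1/19)
       = 1026 · 36/114 = 324.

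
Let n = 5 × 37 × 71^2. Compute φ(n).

715680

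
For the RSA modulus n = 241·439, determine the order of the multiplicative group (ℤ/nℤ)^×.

105120

φ(241) = 241 − 1 = 240.
φ(439) = 439 − 1 = 438.
Since φ is multiplicative, φ(105799) = 240 · 438 = 105120.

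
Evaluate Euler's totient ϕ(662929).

662929 = 19 · 23 · 37 · 41.
φ(662929) = 662929 · (1 − 1/19) · (1 − 1/23) · (1 − 1/37) · (1 − 1/41)
       = 662929 · 570240/662929 = 570240.

570240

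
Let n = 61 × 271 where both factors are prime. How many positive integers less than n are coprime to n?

16200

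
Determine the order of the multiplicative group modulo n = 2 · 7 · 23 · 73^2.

φ(2) = 2 − 1 = 1.
φ(7) = 7 − 1 = 6.
φ(23) = 23 − 1 = 22.
φ(73^2) = 73^2 − 73^1 = 5329 − 73 = 5256.
φ(1715938) = 1 × 6 × 22 × 5256 = 693792.

693792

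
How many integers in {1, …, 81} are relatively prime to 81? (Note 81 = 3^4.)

φ(3^4) = 3^4 − 3^3 = 81 − 27 = 54.

54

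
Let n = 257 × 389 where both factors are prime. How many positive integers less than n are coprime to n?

99328

φ(n) = (p − 1)(q − 1) = (257−1)(389−1) = 256·388 = 99328.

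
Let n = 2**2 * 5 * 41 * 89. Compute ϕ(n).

φ(72980) = 72980 · (1 − 1/2) · (1 − 1/5) · (1 − 1/41) · (1 − 1/89)
       = 72980 · 14080/36490 = 28160.

28160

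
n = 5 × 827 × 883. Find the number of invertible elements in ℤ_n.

2914128

φ(5) = 5 − 1 = 4.
φ(827) = 827 − 1 = 826.
φ(883) = 883 − 1 = 882.
Multiply: 4 · 826 · 882 = 2914128.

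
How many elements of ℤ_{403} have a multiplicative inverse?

360

Factor 403: 403 = 13 * 31.
φ(403) = 403 · (1 − 1/13) · (1 − 1/31)
       = 403 · 360/403 = 360.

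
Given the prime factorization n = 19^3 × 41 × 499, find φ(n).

φ(140328281) = 140328281 · (1 − 1/19) · (1 − 1/41) · (1 − 1/499)
       = 140328281 · 358560/388721 = 129440160.

129440160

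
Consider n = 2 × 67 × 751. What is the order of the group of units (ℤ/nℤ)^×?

49500

φ(100634) = 100634 · (1 − 1/2) · (1 − 1/67) · (1 − 1/751)
       = 100634 · 49500/100634 = 49500.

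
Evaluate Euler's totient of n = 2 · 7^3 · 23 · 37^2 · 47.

396307296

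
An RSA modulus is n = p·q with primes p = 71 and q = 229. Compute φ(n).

15960

For distinct primes, φ(pq) = (p−1)(q−1) = 70 × 228 = 15960.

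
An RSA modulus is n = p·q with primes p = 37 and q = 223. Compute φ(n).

φ(n) = (p − 1)(q − 1) = (37−1)(223−1) = 36·222 = 7992.

7992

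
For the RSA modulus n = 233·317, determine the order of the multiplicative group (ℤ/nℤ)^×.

73312

φ(233) = 233 − 1 = 232.
φ(317) = 317 − 1 = 316.
Multiply: 232 · 316 = 73312.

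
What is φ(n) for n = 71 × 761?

φ(54031) = 54031 · (1 − 1/71) · (1 − 1/761)
       = 54031 · 53200/54031 = 53200.

53200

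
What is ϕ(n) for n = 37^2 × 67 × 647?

φ(59344781) = 59344781 · (1 − 1/37) · (1 − 1/67) · (1 − 1/647)
       = 59344781 · 1534896/1603913 = 56791152.

56791152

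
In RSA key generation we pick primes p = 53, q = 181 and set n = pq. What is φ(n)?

9360

φ(pq) = (p−1)(q−1) = 52 · 180 = 9360.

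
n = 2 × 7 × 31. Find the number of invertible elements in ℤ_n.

180

φ(434) = 434 · (1 − 1/2) · (1 − 1/7) · (1 − 1/31)
       = 434 · 180/434 = 180.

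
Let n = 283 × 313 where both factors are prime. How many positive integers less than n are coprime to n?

φ(n) = (p − 1)(q − 1) = (283−1)(313−1) = 282·312 = 87984.

87984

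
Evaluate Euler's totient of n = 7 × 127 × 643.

485352

φ(7) = 7 − 1 = 6.
φ(127) = 127 − 1 = 126.
φ(643) = 643 − 1 = 642.
Multiply: 6 · 126 · 642 = 485352.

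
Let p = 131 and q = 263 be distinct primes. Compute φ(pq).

34060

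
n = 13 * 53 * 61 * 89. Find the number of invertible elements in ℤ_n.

φ(3740581) = 3740581 · (1 − 1/13) · (1 − 1/53) · (1 − 1/61) · (1 − 1/89)
       = 3740581 · 3294720/3740581 = 3294720.

3294720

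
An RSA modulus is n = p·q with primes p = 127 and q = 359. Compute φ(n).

For distinct primes, φ(pq) = (p−1)(q−1) = 126 × 358 = 45108.

45108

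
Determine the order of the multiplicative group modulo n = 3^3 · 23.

396

φ(621) = 621 · (1 − 1/3) · (1 − 1/23)
       = 621 · 44/69 = 396.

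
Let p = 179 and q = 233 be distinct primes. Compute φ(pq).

For distinct primes, φ(pq) = (p−1)(q−1) = 178 × 232 = 41296.

41296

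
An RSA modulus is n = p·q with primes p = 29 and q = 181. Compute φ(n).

φ(29) = 29 − 1 = 28.
φ(181) = 181 − 1 = 180.
Multiply: 28 · 180 = 5040.

5040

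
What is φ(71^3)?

352870

φ(357911) = 357911 · (1 − 1/71)
       = 357911 · 70/71 = 352870.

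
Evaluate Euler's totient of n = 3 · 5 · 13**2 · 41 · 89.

φ(3) = 3 − 1 = 2.
φ(5) = 5 − 1 = 4.
φ(13^2) = 13^1·(13−1) = 13·12 = 156.
φ(41) = 41 − 1 = 40.
φ(89) = 89 − 1 = 88.
φ(9250215) = 2 × 4 × 156 × 40 × 88 = 4392960.

4392960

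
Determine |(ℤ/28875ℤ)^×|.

First factor: 28875 = 3 · 5**3 · 7 · 11.
φ(3) = 3 − 1 = 2.
φ(5^3) = 5^2·(5−1) = 25·4 = 100.
φ(7) = 7 − 1 = 6.
φ(11) = 11 − 1 = 10.
Since φ is multiplicative, φ(28875) = 2 · 100 · 6 · 10 = 12000.

12000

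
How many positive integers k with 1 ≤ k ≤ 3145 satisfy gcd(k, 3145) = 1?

Prime factorization: 3145 = 5 · 17 · 37.
φ(3145) = 3145 · (1 − 1/5) · (1 − 1/17) · (1 − 1/37)
       = 3145 · 2304/3145 = 2304.

2304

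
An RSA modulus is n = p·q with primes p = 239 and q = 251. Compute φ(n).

φ(239) = 239 − 1 = 238.
φ(251) = 251 − 1 = 250.
Multiply: 238 · 250 = 59500.

59500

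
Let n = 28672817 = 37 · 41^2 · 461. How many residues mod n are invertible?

φ(28672817) = 28672817 · (1 − 1/37) · (1 − 1/41) · (1 − 1/461)
       = 28672817 · 662400/699337 = 27158400.

27158400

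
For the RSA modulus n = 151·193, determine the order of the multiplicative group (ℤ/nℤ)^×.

28800

For distinct primes, φ(pq) = (p−1)(q−1) = 150 × 192 = 28800.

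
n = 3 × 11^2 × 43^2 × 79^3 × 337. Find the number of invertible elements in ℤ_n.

φ(111520500777741) = 111520500777741 · (1 − 1/3) · (1 − 1/11) · (1 − 1/43) · (1 − 1/79) · (1 − 1/337)
       = 111520500777741 · 22014720/37778037 = 64987299336960.

64987299336960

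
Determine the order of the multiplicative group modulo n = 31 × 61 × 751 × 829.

φ(31) = 31 − 1 = 30.
φ(61) = 61 − 1 = 60.
φ(751) = 751 − 1 = 750.
φ(829) = 829 − 1 = 828.
Multiply: 30 · 60 · 750 · 828 = 1117800000.

1117800000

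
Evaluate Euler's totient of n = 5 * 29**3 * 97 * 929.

8391376896

φ(10988829785) = 10988829785 · (1 − 1/5) · (1 − 1/29) · (1 − 1/97) · (1 − 1/929)
       = 10988829785 · 9977856/13066385 = 8391376896.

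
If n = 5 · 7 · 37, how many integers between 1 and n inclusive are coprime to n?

φ(1295) = 1295 · (1 − 1/5) · (1 − 1/7) · (1 − 1/37)
       = 1295 · 864/1295 = 864.

864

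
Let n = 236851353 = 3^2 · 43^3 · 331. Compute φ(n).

153762840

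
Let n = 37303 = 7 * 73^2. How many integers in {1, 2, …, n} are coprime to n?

31536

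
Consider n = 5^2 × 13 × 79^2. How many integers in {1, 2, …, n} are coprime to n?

1478880

φ(2028325) = 2028325 · (1 − 1/5) · (1 − 1/13) · (1 − 1/79)
       = 2028325 · 3744/5135 = 1478880.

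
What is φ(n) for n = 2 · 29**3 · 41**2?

φ(2) = 2 − 1 = 1.
φ(29^3) = 29^3 − 29^2 = 24389 − 841 = 23548.
φ(41^2) = 41^2 − 41^1 = 1681 − 41 = 1640.
Since φ is multiplicative, φ(81995818) = 1 · 23548 · 1640 = 38618720.

38618720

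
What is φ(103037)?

80640

Prime factorization: 103037 = 11 × 17 × 19 × 29.
φ(11) = 11 − 1 = 10.
φ(17) = 17 − 1 = 16.
φ(19) = 19 − 1 = 18.
φ(29) = 29 − 1 = 28.
φ(103037) = 10 × 16 × 18 × 28 = 80640.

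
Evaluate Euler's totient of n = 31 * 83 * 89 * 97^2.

2015861760

φ(2154632773) = 2154632773 · (1 − 1/31) · (1 − 1/83) · (1 − 1/89) · (1 − 1/97)
       = 2154632773 · 20782080/22212709 = 2015861760.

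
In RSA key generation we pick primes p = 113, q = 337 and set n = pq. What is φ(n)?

φ(113) = 113 − 1 = 112.
φ(337) = 337 − 1 = 336.
Multiply: 112 · 336 = 37632.

37632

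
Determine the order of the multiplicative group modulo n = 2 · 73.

φ(146) = 146 · (1 − 1/2) · (1 − 1/73)
       = 146 · 72/146 = 72.

72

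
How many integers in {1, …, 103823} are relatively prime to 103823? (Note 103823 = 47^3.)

101614

φ(103823) = 103823 · (1 − 1/47)
       = 103823 · 46/47 = 101614.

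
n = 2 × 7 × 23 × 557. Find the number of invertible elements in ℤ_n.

φ(2) = 2 − 1 = 1.
φ(7) = 7 − 1 = 6.
φ(23) = 23 − 1 = 22.
φ(557) = 557 − 1 = 556.
φ(179354) = 1 × 6 × 22 × 556 = 73392.

73392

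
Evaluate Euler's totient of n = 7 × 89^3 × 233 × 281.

φ(7) = 7 − 1 = 6.
φ(89^3) = 89^3 − 89^2 = 704969 − 7921 = 697048.
φ(233) = 233 − 1 = 232.
φ(281) = 281 − 1 = 280.
Since φ is multiplicative, φ(323095047359) = 6 · 697048 · 232 · 280 = 271681428480.

271681428480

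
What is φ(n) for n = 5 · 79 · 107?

φ(5) = 5 − 1 = 4.
φ(79) = 79 − 1 = 78.
φ(107) = 107 − 1 = 106.
Since φ is multiplicative, φ(42265) = 4 · 78 · 106 = 33072.

33072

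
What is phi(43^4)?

φ(43^4) = 43^4 − 43^3 = 3418801 − 79507 = 3339294.

3339294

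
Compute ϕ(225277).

Prime factorization: 225277 = 13**2 × 31 × 43.
φ(13^2) = 13^1·(13−1) = 13·12 = 156.
φ(31) = 31 − 1 = 30.
φ(43) = 43 − 1 = 42.
Since φ is multiplicative, φ(225277) = 156 · 30 · 42 = 196560.

196560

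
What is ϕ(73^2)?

φ(5329) = 5329 · (1 − 1/73)
       = 5329 · 72/73 = 5256.

5256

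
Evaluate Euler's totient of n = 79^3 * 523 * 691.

175334903640

φ(178180843327) = 178180843327 · (1 − 1/79) · (1 − 1/523) · (1 − 1/691)
       = 178180843327 · 28094040/28550047 = 175334903640.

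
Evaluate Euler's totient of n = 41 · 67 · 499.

1314720

φ(1370753) = 1370753 · (1 − 1/41) · (1 − 1/67) · (1 − 1/499)
       = 1370753 · 1314720/1370753 = 1314720.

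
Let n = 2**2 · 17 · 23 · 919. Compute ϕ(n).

646272

φ(1437316) = 1437316 · (1 − 1/2) · (1 − 1/17) · (1 − 1/23) · (1 − 1/919)
       = 1437316 · 323136/718658 = 646272.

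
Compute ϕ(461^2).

212060

φ(212521) = 212521 · (1 − 1/461)
       = 212521 · 460/461 = 212060.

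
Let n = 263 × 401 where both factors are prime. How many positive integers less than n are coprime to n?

104800

For distinct primes, φ(pq) = (p−1)(q−1) = 262 × 400 = 104800.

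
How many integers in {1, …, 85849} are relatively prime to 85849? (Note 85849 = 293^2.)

φ(85849) = 85849 · (1 − 1/293)
       = 85849 · 292/293 = 85556.

85556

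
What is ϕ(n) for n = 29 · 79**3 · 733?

9977411808

φ(10480530023) = 10480530023 · (1 − 1/29) · (1 − 1/79) · (1 − 1/733)
       = 10480530023 · 1598688/1679303 = 9977411808.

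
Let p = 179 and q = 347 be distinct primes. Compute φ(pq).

61588

φ(179) = 179 − 1 = 178.
φ(347) = 347 − 1 = 346.
φ(62113) = 178 × 346 = 61588.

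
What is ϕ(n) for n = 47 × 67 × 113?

φ(47) = 47 − 1 = 46.
φ(67) = 67 − 1 = 66.
φ(113) = 113 − 1 = 112.
φ(355837) = 46 × 66 × 112 = 340032.

340032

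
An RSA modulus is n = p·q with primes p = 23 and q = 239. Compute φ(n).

5236

φ(23) = 23 − 1 = 22.
φ(239) = 239 − 1 = 238.
φ(5497) = 22 × 238 = 5236.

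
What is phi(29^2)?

φ(841) = 841 · (1 − 1/29)
       = 841 · 28/29 = 812.

812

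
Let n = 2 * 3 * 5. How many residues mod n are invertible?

8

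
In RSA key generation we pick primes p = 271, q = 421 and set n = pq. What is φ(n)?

φ(n) = (p − 1)(q − 1) = (271−1)(421−1) = 270·420 = 113400.

113400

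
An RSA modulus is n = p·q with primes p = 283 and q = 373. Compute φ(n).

104904

φ(n) = (p − 1)(q − 1) = (283−1)(373−1) = 282·372 = 104904.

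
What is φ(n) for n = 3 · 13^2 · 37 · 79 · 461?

φ(3) = 3 − 1 = 2.
φ(13^2) = 13^1·(13−1) = 13·12 = 156.
φ(37) = 37 − 1 = 36.
φ(79) = 79 − 1 = 78.
φ(461) = 461 − 1 = 460.
Since φ is multiplicative, φ(683184021) = 2 · 156 · 36 · 78 · 460 = 403004160.

403004160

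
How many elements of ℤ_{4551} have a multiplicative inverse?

Prime factorization: 4551 = 3 · 37 · 41.
φ(4551) = 4551 · (1 − 1/3) · (1 − 1/37) · (1 − 1/41)
       = 4551 · 2880/4551 = 2880.

2880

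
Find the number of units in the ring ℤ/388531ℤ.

308880

First factor: 388531 = 11^2 · 13^2 · 19.
φ(11^2) = 11^2 − 11^1 = 121 − 11 = 110.
φ(13^2) = 13^1·(13−1) = 13·12 = 156.
φ(19) = 19 − 1 = 18.
Multiply: 110 · 156 · 18 = 308880.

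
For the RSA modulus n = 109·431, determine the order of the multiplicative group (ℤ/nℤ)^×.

For distinct primes, φ(pq) = (p−1)(q−1) = 108 × 430 = 46440.

46440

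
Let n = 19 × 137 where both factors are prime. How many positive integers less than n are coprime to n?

2448

φ(pq) = (p−1)(q−1) = 18 · 136 = 2448.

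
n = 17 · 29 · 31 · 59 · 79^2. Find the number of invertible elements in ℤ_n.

4803402240

φ(5627490977) = 5627490977 · (1 − 1/17) · (1 − 1/29) · (1 − 1/31) · (1 − 1/59) · (1 − 1/79)
       = 5627490977 · 60802560/71234063 = 4803402240.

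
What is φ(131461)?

103680

Prime factorization: 131461 = 11 * 17 * 19 * 37.
φ(11) = 11 − 1 = 10.
φ(17) = 17 − 1 = 16.
φ(19) = 19 − 1 = 18.
φ(37) = 37 − 1 = 36.
Since φ is multiplicative, φ(131461) = 10 · 16 · 18 · 36 = 103680.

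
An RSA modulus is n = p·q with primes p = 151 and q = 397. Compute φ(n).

59400

φ(n) = (p − 1)(q − 1) = (151−1)(397−1) = 150·396 = 59400.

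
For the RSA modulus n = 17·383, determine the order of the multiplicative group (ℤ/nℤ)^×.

6112

φ(17) = 17 − 1 = 16.
φ(383) = 383 − 1 = 382.
φ(6511) = 16 × 382 = 6112.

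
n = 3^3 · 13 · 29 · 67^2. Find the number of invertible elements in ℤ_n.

φ(45693531) = 45693531 · (1 − 1/3) · (1 − 1/13) · (1 − 1/29) · (1 − 1/67)
       = 45693531 · 44352/75777 = 26744256.

26744256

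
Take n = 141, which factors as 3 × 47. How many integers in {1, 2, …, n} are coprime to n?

92

φ(3) = 3 − 1 = 2.
φ(47) = 47 − 1 = 46.
φ(141) = 2 × 46 = 92.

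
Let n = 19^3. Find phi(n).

φ(19^3) = 19^2·(19−1) = 361·18 = 6498.

6498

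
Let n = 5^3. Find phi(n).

φ(5^3) = 5^2·(5−1) = 25·4 = 100.

100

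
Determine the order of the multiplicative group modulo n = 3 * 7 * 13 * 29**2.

116928

φ(3) = 3 − 1 = 2.
φ(7) = 7 − 1 = 6.
φ(13) = 13 − 1 = 12.
φ(29^2) = 29^1·(29−1) = 29·28 = 812.
Multiply: 2 · 6 · 12 · 812 = 116928.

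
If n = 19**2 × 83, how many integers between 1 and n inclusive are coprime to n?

φ(29963) = 29963 · (1 − 1/19) · (1 − 1/83)
       = 29963 · 1476/1577 = 28044.

28044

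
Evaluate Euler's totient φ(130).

48

Factor 130: 130 = 2 · 5 · 13.
φ(2) = 2 − 1 = 1.
φ(5) = 5 − 1 = 4.
φ(13) = 13 − 1 = 12.
Multiply: 1 · 4 · 12 = 48.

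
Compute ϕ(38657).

35280

Prime factorization: 38657 = 29 · 31 · 43.
φ(38657) = 38657 · (1 − 1/29) · (1 − 1/31) · (1 − 1/43)
       = 38657 · 35280/38657 = 35280.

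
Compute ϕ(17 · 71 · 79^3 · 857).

466702978560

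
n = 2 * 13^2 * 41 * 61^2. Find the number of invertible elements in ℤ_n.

22838400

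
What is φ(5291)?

Prime factorization: 5291 = 11 * 13 * 37.
φ(5291) = 5291 · (1 − 1/11) · (1 − 1/13) · (1 − 1/37)
       = 5291 · 4320/5291 = 4320.

4320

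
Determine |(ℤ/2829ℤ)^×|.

1760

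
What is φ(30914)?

Factor 30914: 30914 = 2 · 13 · 29 · 41.
φ(2) = 2 − 1 = 1.
φ(13) = 13 − 1 = 12.
φ(29) = 29 − 1 = 28.
φ(41) = 41 − 1 = 40.
Since φ is multiplicative, φ(30914) = 1 · 12 · 28 · 40 = 13440.

13440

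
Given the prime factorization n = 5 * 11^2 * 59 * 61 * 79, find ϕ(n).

119433600

φ(172014205) = 172014205 · (1 − 1/5) · (1 − 1/11) · (1 − 1/59) · (1 − 1/61) · (1 − 1/79)
       = 172014205 · 10857600/15637655 = 119433600.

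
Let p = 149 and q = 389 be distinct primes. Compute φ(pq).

57424

φ(149) = 149 − 1 = 148.
φ(389) = 389 − 1 = 388.
Multiply: 148 · 388 = 57424.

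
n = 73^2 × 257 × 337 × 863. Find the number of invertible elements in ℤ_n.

φ(73^2) = 73^1·(73−1) = 73·72 = 5256.
φ(257) = 257 − 1 = 256.
φ(337) = 337 − 1 = 336.
φ(863) = 863 − 1 = 862.
Since φ is multiplicative, φ(398308468543) = 5256 · 256 · 336 · 862 = 389710282752.

389710282752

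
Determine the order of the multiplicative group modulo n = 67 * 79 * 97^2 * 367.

φ(67) = 67 − 1 = 66.
φ(79) = 79 − 1 = 78.
φ(97^2) = 97^1·(97−1) = 97·96 = 9312.
φ(367) = 367 − 1 = 366.
φ(18277274179) = 66 × 78 × 9312 × 366 = 17545372416.

17545372416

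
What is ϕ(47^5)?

224465326

φ(229345007) = 229345007 · (1 − 1/47)
       = 229345007 · 46/47 = 224465326.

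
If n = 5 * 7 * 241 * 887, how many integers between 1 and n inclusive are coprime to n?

5103360

φ(7481845) = 7481845 · (1 − 1/5) · (1 − 1/7) · (1 − 1/241) · (1 − 1/887)
       = 7481845 · 5103360/7481845 = 5103360.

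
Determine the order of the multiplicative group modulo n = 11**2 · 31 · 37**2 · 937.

φ(11^2) = 11^2 − 11^1 = 121 − 11 = 110.
φ(31) = 31 − 1 = 30.
φ(37^2) = 37^1·(37−1) = 37·36 = 1332.
φ(937) = 937 − 1 = 936.
Since φ is multiplicative, φ(4811606503) = 110 · 30 · 1332 · 936 = 4114281600.

4114281600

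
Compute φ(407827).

Prime factorization: 407827 = 7^3 · 29 · 41.
φ(407827) = 407827 · (1 − 1/7) · (1 − 1/29) · (1 − 1/41)
       = 407827 · 6720/8323 = 329280.

329280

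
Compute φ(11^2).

110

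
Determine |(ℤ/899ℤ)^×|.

840

Prime factorization: 899 = 29 · 31.
φ(29) = 29 − 1 = 28.
φ(31) = 31 − 1 = 30.
Since φ is multiplicative, φ(899) = 28 · 30 = 840.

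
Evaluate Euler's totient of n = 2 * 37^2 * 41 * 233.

φ(2) = 2 − 1 = 1.
φ(37^2) = 37^2 − 37^1 = 1369 − 37 = 1332.
φ(41) = 41 − 1 = 40.
φ(233) = 233 − 1 = 232.
φ(26156114) = 1 × 1332 × 40 × 232 = 12360960.

12360960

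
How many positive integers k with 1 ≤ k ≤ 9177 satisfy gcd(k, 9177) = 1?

9177 = 3 · 7 · 19 · 23.
φ(3) = 3 − 1 = 2.
φ(7) = 7 − 1 = 6.
φ(19) = 19 − 1 = 18.
φ(23) = 23 − 1 = 22.
Since φ is multiplicative, φ(9177) = 2 · 6 · 18 · 22 = 4752.

4752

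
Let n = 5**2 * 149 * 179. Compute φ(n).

526880

φ(666775) = 666775 · (1 − 1/5) · (1 − 1/149) · (1 − 1/179)
       = 666775 · 105376/133355 = 526880.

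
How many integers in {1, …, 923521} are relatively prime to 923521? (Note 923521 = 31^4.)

φ(31^4) = 31^3·(31−1) = 29791·30 = 893730.

893730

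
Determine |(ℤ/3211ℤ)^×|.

First factor: 3211 = 13^2 * 19.
φ(3211) = 3211 · (1 − 1/13) · (1 − 1/19)
       = 3211 · 216/247 = 2808.

2808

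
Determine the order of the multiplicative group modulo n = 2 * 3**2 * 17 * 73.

φ(22338) = 22338 · (1 − 1/2) · (1 − 1/3) · (1 − 1/17) · (1 − 1/73)
       = 22338 · 2304/7446 = 6912.

6912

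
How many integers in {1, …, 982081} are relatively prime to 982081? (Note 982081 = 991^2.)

981090

φ(982081) = 982081 · (1 − 1/991)
       = 982081 · 990/991 = 981090.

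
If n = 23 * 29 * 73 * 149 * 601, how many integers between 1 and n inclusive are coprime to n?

φ(23) = 23 − 1 = 22.
φ(29) = 29 − 1 = 28.
φ(73) = 73 − 1 = 72.
φ(149) = 149 − 1 = 148.
φ(601) = 601 − 1 = 600.
Multiply: 22 · 28 · 72 · 148 · 600 = 3938457600.

3938457600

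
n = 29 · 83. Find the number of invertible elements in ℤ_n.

φ(29) = 29 − 1 = 28.
φ(83) = 83 − 1 = 82.
Multiply: 28 · 82 = 2296.

2296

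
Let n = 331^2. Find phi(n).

φ(331^2) = 331^1·(331−1) = 331·330 = 109230.

109230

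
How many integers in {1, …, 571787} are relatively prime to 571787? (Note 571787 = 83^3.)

564898

φ(571787) = 571787 · (1 − 1/83)
       = 571787 · 82/83 = 564898.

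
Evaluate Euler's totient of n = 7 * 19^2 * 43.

86184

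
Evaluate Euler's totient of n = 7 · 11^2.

φ(7) = 7 − 1 = 6.
φ(11^2) = 11^2 − 11^1 = 121 − 11 = 110.
Since φ is multiplicative, φ(847) = 6 · 110 = 660.

660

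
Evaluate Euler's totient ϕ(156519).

First factor: 156519 = 3^3 · 11 · 17 · 31.
φ(156519) = 156519 · (1 − 1/3) · (1 − 1/11) · (1 − 1/17) · (1 − 1/31)
       = 156519 · 9600/17391 = 86400.

86400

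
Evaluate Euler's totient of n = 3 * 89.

176

φ(3) = 3 − 1 = 2.
φ(89) = 89 − 1 = 88.
Multiply: 2 · 88 = 176.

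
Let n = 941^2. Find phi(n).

884540

φ(885481) = 885481 · (1 − 1/941)
       = 885481 · 940/941 = 884540.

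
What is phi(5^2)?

φ(25) = 25 · (1 − 1/5)
       = 25 · 4/5 = 20.

20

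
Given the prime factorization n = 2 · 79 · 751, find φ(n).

φ(2) = 2 − 1 = 1.
φ(79) = 79 − 1 = 78.
φ(751) = 751 − 1 = 750.
Multiply: 1 · 78 · 750 = 58500.

58500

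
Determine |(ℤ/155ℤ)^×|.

First factor: 155 = 5 × 31.
φ(5) = 5 − 1 = 4.
φ(31) = 31 − 1 = 30.
Multiply: 4 · 30 = 120.

120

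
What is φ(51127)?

47040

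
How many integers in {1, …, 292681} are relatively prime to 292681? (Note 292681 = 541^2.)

292140

φ(292681) = 292681 · (1 − 1/541)
       = 292681 · 540/541 = 292140.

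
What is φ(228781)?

181104

Factor 228781: 228781 = 7^3 × 23 × 29.
φ(228781) = 228781 · (1 − 1/7) · (1 − 1/23) · (1 − 1/29)
       = 228781 · 3696/4669 = 181104.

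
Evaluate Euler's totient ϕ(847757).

Factor 847757: 847757 = 23 × 29 × 31 × 41.
φ(847757) = 847757 · (1 − 1/23) · (1 − 1/29) · (1 − 1/31) · (1 − 1/41)
       = 847757 · 739200/847757 = 739200.

739200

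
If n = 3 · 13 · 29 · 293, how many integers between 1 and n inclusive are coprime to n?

196224

φ(331383) = 331383 · (1 − 1/3) · (1 − 1/13) · (1 − 1/29) · (1 − 1/293)
       = 331383 · 196224/331383 = 196224.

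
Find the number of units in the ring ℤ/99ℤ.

60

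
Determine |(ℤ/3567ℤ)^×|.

First factor: 3567 = 3 × 29 × 41.
φ(3567) = 3567 · (1 − 1/3) · (1 − 1/29) · (1 − 1/41)
       = 3567 · 2240/3567 = 2240.

2240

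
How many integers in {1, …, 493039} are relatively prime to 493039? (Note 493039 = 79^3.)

φ(493039) = 493039 · (1 − 1/79)
       = 493039 · 78/79 = 486798.

486798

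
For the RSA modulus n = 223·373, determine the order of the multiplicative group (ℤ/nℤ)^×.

82584

φ(pq) = (p−1)(q−1) = 222 · 372 = 82584.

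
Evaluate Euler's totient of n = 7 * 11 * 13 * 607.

φ(7) = 7 − 1 = 6.
φ(11) = 11 − 1 = 10.
φ(13) = 13 − 1 = 12.
φ(607) = 607 − 1 = 606.
Since φ is multiplicative, φ(607607) = 6 · 10 · 12 · 606 = 436320.

436320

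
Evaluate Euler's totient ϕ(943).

First factor: 943 = 23 * 41.
φ(23) = 23 − 1 = 22.
φ(41) = 41 − 1 = 40.
Since φ is multiplicative, φ(943) = 22 · 40 = 880.

880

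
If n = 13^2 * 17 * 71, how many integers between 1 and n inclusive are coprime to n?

174720

φ(13^2) = 13^2 − 13^1 = 169 − 13 = 156.
φ(17) = 17 − 1 = 16.
φ(71) = 71 − 1 = 70.
φ(203983) = 156 × 16 × 70 = 174720.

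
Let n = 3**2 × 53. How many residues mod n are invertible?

312

φ(477) = 477 · (1 − 1/3) · (1 − 1/53)
       = 477 · 104/159 = 312.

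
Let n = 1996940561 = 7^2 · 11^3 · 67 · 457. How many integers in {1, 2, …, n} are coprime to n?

φ(7^2) = 7^2 − 7^1 = 49 − 7 = 42.
φ(11^3) = 11^2·(11−1) = 121·10 = 1210.
φ(67) = 67 − 1 = 66.
φ(457) = 457 − 1 = 456.
Multiply: 42 · 1210 · 66 · 456 = 1529478720.

1529478720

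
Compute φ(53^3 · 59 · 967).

8183897904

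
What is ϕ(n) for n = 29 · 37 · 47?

46368

φ(50431) = 50431 · (1 − 1/29) · (1 − 1/37) · (1 − 1/47)
       = 50431 · 46368/50431 = 46368.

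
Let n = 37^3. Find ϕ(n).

φ(37^3) = 37^3 − 37^2 = 50653 − 1369 = 49284.

49284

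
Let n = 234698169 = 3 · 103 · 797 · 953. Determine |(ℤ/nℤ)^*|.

154589568

φ(234698169) = 234698169 · (1 − 1/3) · (1 − 1/103) · (1 − 1/797) · (1 − 1/953)
       = 234698169 · 154589568/234698169 = 154589568.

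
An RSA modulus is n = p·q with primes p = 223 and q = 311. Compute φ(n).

68820

φ(n) = (p − 1)(q − 1) = (223−1)(311−1) = 222·310 = 68820.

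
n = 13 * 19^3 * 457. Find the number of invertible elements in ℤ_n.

35557056

φ(13) = 13 − 1 = 12.
φ(19^3) = 19^3 − 19^2 = 6859 − 361 = 6498.
φ(457) = 457 − 1 = 456.
Multiply: 12 · 6498 · 456 = 35557056.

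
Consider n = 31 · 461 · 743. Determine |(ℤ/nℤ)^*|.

φ(10618213) = 10618213 · (1 − 1/31) · (1 − 1/461) · (1 − 1/743)
       = 10618213 · 10239600/10618213 = 10239600.

10239600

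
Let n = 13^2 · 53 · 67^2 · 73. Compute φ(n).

2582731008

φ(13^2) = 13^1·(13−1) = 13·12 = 156.
φ(53) = 53 − 1 = 52.
φ(67^2) = 67^1·(67−1) = 67·66 = 4422.
φ(73) = 73 − 1 = 72.
φ(2935182029) = 156 × 52 × 4422 × 72 = 2582731008.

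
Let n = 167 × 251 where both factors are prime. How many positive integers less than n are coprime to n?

41500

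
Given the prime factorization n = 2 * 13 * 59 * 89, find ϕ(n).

φ(136526) = 136526 · (1 − 1/2) · (1 − 1/13) · (1 − 1/59) · (1 − 1/89)
       = 136526 · 61248/136526 = 61248.

61248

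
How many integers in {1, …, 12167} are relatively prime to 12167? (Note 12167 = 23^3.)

11638

φ(23^3) = 23^3 − 23^2 = 12167 − 529 = 11638.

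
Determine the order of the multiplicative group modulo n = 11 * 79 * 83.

63960

φ(11) = 11 − 1 = 10.
φ(79) = 79 − 1 = 78.
φ(83) = 83 − 1 = 82.
φ(72127) = 10 × 78 × 82 = 63960.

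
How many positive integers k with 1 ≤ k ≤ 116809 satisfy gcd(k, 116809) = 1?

Prime factorization: 116809 = 7 * 11 * 37 * 41.
φ(7) = 7 − 1 = 6.
φ(11) = 11 − 1 = 10.
φ(37) = 37 − 1 = 36.
φ(41) = 41 − 1 = 40.
φ(116809) = 6 × 10 × 36 × 40 = 86400.

86400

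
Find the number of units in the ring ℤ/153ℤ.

Prime factorization: 153 = 3**2 · 17.
φ(153) = 153 · (1 − 1/3) · (1 − 1/17)
       = 153 · 32/51 = 96.

96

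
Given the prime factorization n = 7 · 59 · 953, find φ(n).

331296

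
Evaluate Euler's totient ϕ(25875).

13200

25875 = 3^2 · 5^3 · 23.
φ(25875) = 25875 · (1 − 1/3) · (1 − 1/5) · (1 − 1/23)
       = 25875 · 176/345 = 13200.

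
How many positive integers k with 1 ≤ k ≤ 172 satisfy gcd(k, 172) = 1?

Factor 172: 172 = 2^2 * 43.
φ(2^2) = 2^2 − 2^1 = 4 − 2 = 2.
φ(43) = 43 − 1 = 42.
Multiply: 2 · 42 = 84.

84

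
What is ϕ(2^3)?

4

φ(8) = 8 · (1 − 1/2)
       = 8 · 1/2 = 4.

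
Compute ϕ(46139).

46139 = 29 · 37 · 43.
φ(46139) = 46139 · (1 − 1/29) · (1 − 1/37) · (1 − 1/43)
       = 46139 · 42336/46139 = 42336.

42336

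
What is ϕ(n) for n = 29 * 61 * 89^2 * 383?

φ(5366691367) = 5366691367 · (1 − 1/29) · (1 − 1/61) · (1 − 1/89) · (1 − 1/383)
       = 5366691367 · 56474880/60299903 = 5026264320.

5026264320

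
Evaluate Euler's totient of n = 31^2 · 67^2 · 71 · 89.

φ(31^2) = 31^2 − 31^1 = 961 − 31 = 930.
φ(67^2) = 67^1·(67−1) = 67·66 = 4422.
φ(71) = 71 − 1 = 70.
φ(89) = 89 − 1 = 88.
φ(27259717351) = 930 × 4422 × 70 × 88 = 25332753600.

25332753600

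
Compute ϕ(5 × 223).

888

φ(1115) = 1115 · (1 − 1/5) · (1 − 1/223)
       = 1115 · 888/1115 = 888.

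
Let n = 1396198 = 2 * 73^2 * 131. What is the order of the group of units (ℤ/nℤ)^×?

683280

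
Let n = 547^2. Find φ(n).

298662

φ(547^2) = 547^2 − 547^1 = 299209 − 547 = 298662.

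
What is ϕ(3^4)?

54

φ(81) = 81 · (1 − 1/3)
       = 81 · 2/3 = 54.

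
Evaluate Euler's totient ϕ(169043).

129600

Prime factorization: 169043 = 7 · 19 · 31 · 41.
φ(7) = 7 − 1 = 6.
φ(19) = 19 − 1 = 18.
φ(31) = 31 − 1 = 30.
φ(41) = 41 − 1 = 40.
φ(169043) = 6 × 18 × 30 × 40 = 129600.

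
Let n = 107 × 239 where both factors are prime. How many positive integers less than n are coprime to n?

φ(n) = (p − 1)(q − 1) = (107−1)(239−1) = 106·238 = 25228.

25228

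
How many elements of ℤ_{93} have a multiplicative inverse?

60

93 = 3 · 31.
φ(93) = 93 · (1 − 1/3) · (1 − 1/31)
       = 93 · 60/93 = 60.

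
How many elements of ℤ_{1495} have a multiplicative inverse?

Factor 1495: 1495 = 5 · 13 · 23.
φ(1495) = 1495 · (1 − 1/5) · (1 − 1/13) · (1 − 1/23)
       = 1495 · 1056/1495 = 1056.

1056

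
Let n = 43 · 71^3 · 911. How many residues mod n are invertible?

13486691400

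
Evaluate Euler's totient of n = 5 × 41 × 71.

11200

φ(5) = 5 − 1 = 4.
φ(41) = 41 − 1 = 40.
φ(71) = 71 − 1 = 70.
Since φ is multiplicative, φ(14555) = 4 · 40 · 70 = 11200.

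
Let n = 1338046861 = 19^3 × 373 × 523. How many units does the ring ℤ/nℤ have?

1261807632

φ(1338046861) = 1338046861 · (1 − 1/19) · (1 − 1/373) · (1 − 1/523)
       = 1338046861 · 3495312/3706501 = 1261807632.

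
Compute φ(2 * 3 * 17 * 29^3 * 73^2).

3960585216

φ(13256836062) = 13256836062 · (1 − 1/2) · (1 − 1/3) · (1 − 1/17) · (1 − 1/29) · (1 − 1/73)
       = 13256836062 · 64512/215934 = 3960585216.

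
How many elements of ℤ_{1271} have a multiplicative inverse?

1200

Prime factorization: 1271 = 31 · 41.
φ(31) = 31 − 1 = 30.
φ(41) = 41 − 1 = 40.
φ(1271) = 30 × 40 = 1200.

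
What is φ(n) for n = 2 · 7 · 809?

4848

φ(2) = 2 − 1 = 1.
φ(7) = 7 − 1 = 6.
φ(809) = 809 − 1 = 808.
Since φ is multiplicative, φ(11326) = 1 · 6 · 808 = 4848.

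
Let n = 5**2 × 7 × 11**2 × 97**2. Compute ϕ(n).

122918400

φ(5^2) = 5^1·(5−1) = 5·4 = 20.
φ(7) = 7 − 1 = 6.
φ(11^2) = 11^2 − 11^1 = 121 − 11 = 110.
φ(97^2) = 97^1·(97−1) = 97·96 = 9312.
φ(199235575) = 20 × 6 × 110 × 9312 = 122918400.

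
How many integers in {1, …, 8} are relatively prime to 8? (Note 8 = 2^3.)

4

φ(2^3) = 2^2·(2−1) = 4·1 = 4.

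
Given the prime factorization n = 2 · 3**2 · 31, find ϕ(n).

φ(558) = 558 · (1 − 1/2) · (1 − 1/3) · (1 − 1/31)
       = 558 · 60/186 = 180.

180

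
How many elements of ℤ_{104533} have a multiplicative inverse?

Factor 104533: 104533 = 11 · 13 · 17 · 43.
φ(104533) = 104533 · (1 − 1/11) · (1 − 1/13) · (1 − 1/17) · (1 − 1/43)
       = 104533 · 80640/104533 = 80640.

80640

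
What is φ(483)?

264

483 = 3 * 7 * 23.
φ(483) = 483 · (1 − 1/3) · (1 − 1/7) · (1 − 1/23)
       = 483 · 264/483 = 264.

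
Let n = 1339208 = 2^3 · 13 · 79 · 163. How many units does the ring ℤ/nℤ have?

φ(2^3) = 2^3 − 2^2 = 8 − 4 = 4.
φ(13) = 13 − 1 = 12.
φ(79) = 79 − 1 = 78.
φ(163) = 163 − 1 = 162.
Multiply: 4 · 12 · 78 · 162 = 606528.

606528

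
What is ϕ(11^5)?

φ(11^5) = 11^5 − 11^4 = 161051 − 14641 = 146410.

146410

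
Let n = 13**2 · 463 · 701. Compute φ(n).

50450400

φ(54851147) = 54851147 · (1 − 1/13) · (1 − 1/463) · (1 − 1/701)
       = 54851147 · 3880800/4219319 = 50450400.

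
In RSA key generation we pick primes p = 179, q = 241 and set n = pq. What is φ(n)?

φ(179) = 179 − 1 = 178.
φ(241) = 241 − 1 = 240.
Since φ is multiplicative, φ(43139) = 178 · 240 = 42720.

42720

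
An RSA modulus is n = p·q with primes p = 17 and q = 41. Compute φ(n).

640

For distinct primes, φ(pq) = (p−1)(q−1) = 16 × 40 = 640.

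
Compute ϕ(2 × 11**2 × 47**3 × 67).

737717640

φ(2) = 2 − 1 = 1.
φ(11^2) = 11^2 − 11^1 = 121 − 11 = 110.
φ(47^3) = 47^2·(47−1) = 2209·46 = 101614.
φ(67) = 67 − 1 = 66.
Since φ is multiplicative, φ(1683386122) = 1 · 110 · 101614 · 66 = 737717640.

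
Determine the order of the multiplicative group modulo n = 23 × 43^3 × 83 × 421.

58839913440

φ(63898901323) = 63898901323 · (1 − 1/23) · (1 − 1/43) · (1 − 1/83) · (1 − 1/421)
       = 63898901323 · 31822560/34558627 = 58839913440.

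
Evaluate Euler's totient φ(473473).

Prime factorization: 473473 = 7 · 11**2 · 13 · 43.
φ(7) = 7 − 1 = 6.
φ(11^2) = 11^2 − 11^1 = 121 − 11 = 110.
φ(13) = 13 − 1 = 12.
φ(43) = 43 − 1 = 42.
Since φ is multiplicative, φ(473473) = 6 · 110 · 12 · 42 = 332640.

332640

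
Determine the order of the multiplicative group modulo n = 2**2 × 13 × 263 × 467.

2930208

φ(2^2) = 2^2 − 2^1 = 4 − 2 = 2.
φ(13) = 13 − 1 = 12.
φ(263) = 263 − 1 = 262.
φ(467) = 467 − 1 = 466.
Multiply: 2 · 12 · 262 · 466 = 2930208.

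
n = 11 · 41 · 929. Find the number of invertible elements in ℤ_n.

φ(11) = 11 − 1 = 10.
φ(41) = 41 − 1 = 40.
φ(929) = 929 − 1 = 928.
φ(418979) = 10 × 40 × 928 = 371200.

371200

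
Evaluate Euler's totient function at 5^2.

20

φ(25) = 25 · (1 − 1/5)
       = 25 · 4/5 = 20.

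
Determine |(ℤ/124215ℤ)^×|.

124215 = 3 · 5 · 7^2 · 13^2.
φ(124215) = 124215 · (1 − 1/3) · (1 − 1/5) · (1 − 1/7) · (1 − 1/13)
       = 124215 · 576/1365 = 52416.

52416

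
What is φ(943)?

880

Prime factorization: 943 = 23 * 41.
φ(943) = 943 · (1 − 1/23) · (1 − 1/41)
       = 943 · 880/943 = 880.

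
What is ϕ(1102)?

504

Factor 1102: 1102 = 2 * 19 * 29.
φ(1102) = 1102 · (1 − 1/2) · (1 − 1/19) · (1 − 1/29)
       = 1102 · 504/1102 = 504.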